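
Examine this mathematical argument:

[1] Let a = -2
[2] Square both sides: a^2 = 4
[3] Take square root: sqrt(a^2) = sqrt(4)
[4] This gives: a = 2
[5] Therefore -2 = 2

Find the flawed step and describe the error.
Step 4: This gives: a = 2

Step 4 incorrectly states that sqrt(a^2) = a. The correct identity is sqrt(a^2) = |a|. Since a = -2 < 0, we have sqrt(a^2) = |-2| = 2, not a = -2.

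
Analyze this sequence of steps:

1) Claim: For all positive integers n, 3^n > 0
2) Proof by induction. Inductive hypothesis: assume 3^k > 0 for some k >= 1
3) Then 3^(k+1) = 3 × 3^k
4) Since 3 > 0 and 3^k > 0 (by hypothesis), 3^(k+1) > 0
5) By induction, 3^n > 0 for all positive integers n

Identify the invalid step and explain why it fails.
Step 5: By induction, 3^n > 0 for all positive integers n

Step 5 concludes the proof by induction, but no base case was ever established. A valid induction proof requires: (1) a base case proving 3^1 > 0, and (2) an inductive step showing IF 3^k > 0 THEN 3^(k+1) > 0. Steps 2-4 correctly establish the inductive step, but without the base case the conclusion in step 5 does not follow.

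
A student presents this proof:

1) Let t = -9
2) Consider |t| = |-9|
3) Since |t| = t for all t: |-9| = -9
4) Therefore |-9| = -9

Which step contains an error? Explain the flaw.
Step 3: Since |t| = t for all t: |-9| = -9

Step 3 incorrectly states that |t| = t for all t. The correct definition is |t| = t when t >= 0, and |t| = -t when t < 0. Since -9 < 0, we have |-9| = -(-9) = 9, not -9.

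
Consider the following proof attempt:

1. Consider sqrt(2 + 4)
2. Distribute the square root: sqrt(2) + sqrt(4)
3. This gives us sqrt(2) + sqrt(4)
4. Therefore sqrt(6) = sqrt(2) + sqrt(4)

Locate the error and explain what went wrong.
Step 2: Distribute the square root: sqrt(2) + sqrt(4)

Step 2 incorrectly 'distributes' the square root over addition. The square root function does not distribute: sqrt(a + b) ≠ sqrt(a) + sqrt(b). In fact, sqrt(2 + 4) = sqrt(6) ≈ 2.4495, while sqrt(2) + sqrt(4) ≈ 3.4142.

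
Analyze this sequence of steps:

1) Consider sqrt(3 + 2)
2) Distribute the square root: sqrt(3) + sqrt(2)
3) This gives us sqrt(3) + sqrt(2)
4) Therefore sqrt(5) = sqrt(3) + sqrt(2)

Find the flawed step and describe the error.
Step 2: Distribute the square root: sqrt(3) + sqrt(2)

Step 2 incorrectly 'distributes' the square root over addition. The square root function does not distribute: sqrt(a + b) ≠ sqrt(a) + sqrt(b). In fact, sqrt(3 + 2) = sqrt(5) ≈ 2.2361, while sqrt(3) + sqrt(2) ≈ 3.1463.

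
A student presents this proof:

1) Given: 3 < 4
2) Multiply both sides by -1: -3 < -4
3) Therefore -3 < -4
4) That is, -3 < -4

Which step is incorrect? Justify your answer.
Step 2: Multiply both sides by -1: -3 < -4

Step 2 multiplies both sides by -1 but fails to reverse the inequality sign. When multiplying (or dividing) an inequality by a negative number, the direction must be reversed. Since 3 < 4, we should get -3 > -4, i.e., -3 > -4.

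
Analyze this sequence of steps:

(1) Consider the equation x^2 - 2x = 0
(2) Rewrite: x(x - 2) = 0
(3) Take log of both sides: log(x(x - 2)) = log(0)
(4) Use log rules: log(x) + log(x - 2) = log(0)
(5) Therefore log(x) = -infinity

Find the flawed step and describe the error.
Step 3: Take log of both sides: log(x(x - 2)) = log(0)

Step 3 takes the logarithm of both sides, resulting in log(0) on the right side. The logarithm is only defined for positive numbers; log(0) is undefined (approaches negative infinity). This operation is invalid.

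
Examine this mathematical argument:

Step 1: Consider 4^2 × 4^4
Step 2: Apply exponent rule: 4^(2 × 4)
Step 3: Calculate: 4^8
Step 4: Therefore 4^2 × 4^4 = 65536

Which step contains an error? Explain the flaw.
Step 2: Apply exponent rule: 4^(2 × 4)

Step 2 incorrectly states that a^b × a^c = a^(b×c). The correct rule is a^b × a^c = a^(b+c). The actual value is 4^2 × 4^4 = 4^6 = 4096, not 4^8 = 65536.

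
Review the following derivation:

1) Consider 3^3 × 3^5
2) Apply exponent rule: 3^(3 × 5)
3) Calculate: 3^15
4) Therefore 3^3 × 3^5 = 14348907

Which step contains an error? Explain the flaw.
Step 2: Apply exponent rule: 3^(3 × 5)

Step 2 incorrectly states that a^b × a^c = a^(b×c). The correct rule is a^b × a^c = a^(b+c). The actual value is 3^3 × 3^5 = 3^8 = 6561, not 3^15 = 14348907.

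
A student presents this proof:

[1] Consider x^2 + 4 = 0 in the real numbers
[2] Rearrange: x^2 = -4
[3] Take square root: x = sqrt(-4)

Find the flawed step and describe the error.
Step 3: Take square root: x = sqrt(-4)

Step 3 takes the square root of -4, which is negative. In the real number system, the square root of a negative number is undefined. The equation x^2 + 4 = 0 has no real solutions. Square roots of negative numbers only exist in the complex numbers.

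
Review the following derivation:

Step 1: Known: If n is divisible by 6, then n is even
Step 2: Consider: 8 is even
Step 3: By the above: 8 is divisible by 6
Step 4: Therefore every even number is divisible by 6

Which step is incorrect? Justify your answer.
Step 3: By the above: 8 is divisible by 6

Step 3 commits the fallacy of affirming the consequent. The known fact 'divisible by 6 → even' does NOT imply 'even → divisible by 6'. That would be the converse, which is false. For example, 8 is even but 8 ÷ 6 = 1.33, which is not an integer.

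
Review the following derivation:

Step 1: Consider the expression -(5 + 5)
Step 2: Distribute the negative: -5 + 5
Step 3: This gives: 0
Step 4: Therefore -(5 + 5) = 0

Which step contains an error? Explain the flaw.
Step 2: Distribute the negative: -5 + 5

Step 2 incorrectly distributes the negative sign. The correct distribution is -(5 + 5) = -5 - 5 = -10. The negative must be applied to both terms, not just the first. The error treats -(5 + 5) as -5 + 5, which equals 0 instead of -10.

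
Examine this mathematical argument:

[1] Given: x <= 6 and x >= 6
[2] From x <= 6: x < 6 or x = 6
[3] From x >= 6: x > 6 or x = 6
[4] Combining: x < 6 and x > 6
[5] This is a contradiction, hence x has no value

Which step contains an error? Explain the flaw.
Step 4: Combining: x < 6 and x > 6

Step 4 incorrectly combines the conditions. From x <= 6 and x >= 6, the intersection is x = 6. The error treats the 'or' cases as 'and' requirements. The correct conclusion is that x = 6 is the unique solution, not that no solution exists.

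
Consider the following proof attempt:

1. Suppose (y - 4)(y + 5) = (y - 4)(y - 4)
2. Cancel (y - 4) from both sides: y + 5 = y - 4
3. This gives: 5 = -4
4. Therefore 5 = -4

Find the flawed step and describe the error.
Step 2: Cancel (y - 4) from both sides: y + 5 = y - 4

Step 2 cancels (y - 4) from both sides. This is only valid if (y - 4) ≠ 0, i.e., y ≠ 4. When y = 4, both sides equal zero regardless of the other factors. The correct approach requires considering y = 4 as a separate case.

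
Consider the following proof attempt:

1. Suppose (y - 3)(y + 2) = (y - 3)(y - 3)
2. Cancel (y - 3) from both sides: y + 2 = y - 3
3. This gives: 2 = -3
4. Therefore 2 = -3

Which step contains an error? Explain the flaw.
Step 2: Cancel (y - 3) from both sides: y + 2 = y - 3

Step 2 cancels (y - 3) from both sides. This is only valid if (y - 3) ≠ 0, i.e., y ≠ 3. When y = 3, both sides equal zero regardless of the other factors. The correct approach requires considering y = 3 as a separate case.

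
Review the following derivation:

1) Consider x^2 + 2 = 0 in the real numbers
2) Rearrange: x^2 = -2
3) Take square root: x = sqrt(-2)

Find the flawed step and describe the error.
Step 3: Take square root: x = sqrt(-2)

Step 3 takes the square root of -2, which is negative. In the real number system, the square root of a negative number is undefined. The equation x^2 + 2 = 0 has no real solutions. Square roots of negative numbers only exist in the complex numbers.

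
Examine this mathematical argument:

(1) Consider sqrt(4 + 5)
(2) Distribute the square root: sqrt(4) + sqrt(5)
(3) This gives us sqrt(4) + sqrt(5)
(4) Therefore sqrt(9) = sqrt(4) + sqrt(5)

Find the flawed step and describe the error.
Step 2: Distribute the square root: sqrt(4) + sqrt(5)

Step 2 incorrectly 'distributes' the square root over addition. The square root function does not distribute: sqrt(a + b) ≠ sqrt(a) + sqrt(b). In fact, sqrt(4 + 5) = sqrt(9) ≈ 3.0000, while sqrt(4) + sqrt(5) ≈ 4.2361.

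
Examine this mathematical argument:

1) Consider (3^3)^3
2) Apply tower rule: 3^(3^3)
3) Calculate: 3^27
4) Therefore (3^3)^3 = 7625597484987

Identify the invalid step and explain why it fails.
Step 2: Apply tower rule: 3^(3^3)

Step 2 incorrectly states that (a^b)^c = a^(b^c). The correct rule is (a^b)^c = a^(b×c). The actual value is (3^3)^3 = 3^9 = 19683, not 3^27 = 7625597484987.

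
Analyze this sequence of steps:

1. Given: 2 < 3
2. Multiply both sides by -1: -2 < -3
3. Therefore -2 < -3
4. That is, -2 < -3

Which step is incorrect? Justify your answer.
Step 2: Multiply both sides by -1: -2 < -3

Step 2 multiplies both sides by -1 but fails to reverse the inequality sign. When multiplying (or dividing) an inequality by a negative number, the direction must be reversed. Since 2 < 3, we should get -2 > -3, i.e., -2 > -3.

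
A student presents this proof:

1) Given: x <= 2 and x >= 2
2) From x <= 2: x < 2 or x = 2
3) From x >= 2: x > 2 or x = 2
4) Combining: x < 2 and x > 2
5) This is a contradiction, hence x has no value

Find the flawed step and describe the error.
Step 4: Combining: x < 2 and x > 2

Step 4 incorrectly combines the conditions. From x <= 2 and x >= 2, the intersection is x = 2. The error treats the 'or' cases as 'and' requirements. The correct conclusion is that x = 2 is the unique solution, not that no solution exists.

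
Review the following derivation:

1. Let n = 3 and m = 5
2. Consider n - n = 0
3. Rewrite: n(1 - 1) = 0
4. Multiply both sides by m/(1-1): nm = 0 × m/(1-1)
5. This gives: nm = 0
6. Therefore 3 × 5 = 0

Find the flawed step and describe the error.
Step 4: Multiply both sides by m/(1-1): nm = 0 × m/(1-1)

Step 4 multiplies both sides by m/(1-1). However, 1-1 = 0, so this is multiplication by m/0, which is undefined. We cannot multiply by an undefined expression.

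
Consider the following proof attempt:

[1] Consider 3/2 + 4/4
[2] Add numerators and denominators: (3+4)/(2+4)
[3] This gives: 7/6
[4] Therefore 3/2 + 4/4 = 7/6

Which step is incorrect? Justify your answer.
Step 2: Add numerators and denominators: (3+4)/(2+4)

Step 2 incorrectly adds fractions by separately adding numerators and denominators. This is wrong. The correct method requires a common denominator: 3/2 + 4/4 = (3×4 + 4×2)/(2×4) = 20/8 = 5/2. The method used gives 7/6, which is different.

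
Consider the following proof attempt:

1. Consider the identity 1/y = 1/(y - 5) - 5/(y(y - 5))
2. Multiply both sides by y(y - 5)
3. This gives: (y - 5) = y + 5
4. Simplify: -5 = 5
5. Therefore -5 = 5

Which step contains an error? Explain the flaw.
Step 3: This gives: (y - 5) = y + 5

Step 3 makes a sign error when clearing denominators. Multiplying -5/(y(y - 5)) by y(y - 5) gives -5, not +5. The correct result is (y - 5) = y - 5, which is trivially true, not (y - 5) = y + 5. (Step 1 is a valid identity: 1/(y - 5) - 5/(y(y - 5)) = (y - 5)/(y(y - 5)) = 1/y.)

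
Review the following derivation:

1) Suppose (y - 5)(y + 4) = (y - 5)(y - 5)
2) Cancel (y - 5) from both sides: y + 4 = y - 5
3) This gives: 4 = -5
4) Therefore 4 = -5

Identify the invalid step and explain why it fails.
Step 2: Cancel (y - 5) from both sides: y + 4 = y - 5

Step 2 cancels (y - 5) from both sides. This is only valid if (y - 5) ≠ 0, i.e., y ≠ 5. When y = 5, both sides equal zero regardless of the other factors. The correct approach requires considering y = 5 as a separate case.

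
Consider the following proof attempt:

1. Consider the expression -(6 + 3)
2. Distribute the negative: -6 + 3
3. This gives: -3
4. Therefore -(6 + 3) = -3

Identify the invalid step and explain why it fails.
Step 2: Distribute the negative: -6 + 3

Step 2 incorrectly distributes the negative sign. The correct distribution is -(6 + 3) = -6 - 3 = -9. The negative must be applied to both terms, not just the first. The error treats -(6 + 3) as -6 + 3, which equals -3 instead of -9.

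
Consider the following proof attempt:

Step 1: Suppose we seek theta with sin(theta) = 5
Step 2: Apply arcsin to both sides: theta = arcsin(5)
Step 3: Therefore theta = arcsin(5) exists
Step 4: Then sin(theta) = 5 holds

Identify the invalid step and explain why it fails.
Step 2: Apply arcsin to both sides: theta = arcsin(5)

Step 2 applies arcsin to 5. However, arcsin(x) is only defined for x in [-1, 1] because sin(theta) can only produce values in that range. Since |5| > 1, arcsin(5) is undefined. There is no angle whose sine equals 5.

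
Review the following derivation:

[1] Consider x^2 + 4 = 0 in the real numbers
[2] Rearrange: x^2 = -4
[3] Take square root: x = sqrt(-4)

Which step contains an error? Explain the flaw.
Step 3: Take square root: x = sqrt(-4)

Step 3 takes the square root of -4, which is negative. In the real number system, the square root of a negative number is undefined. The equation x^2 + 4 = 0 has no real solutions. Square roots of negative numbers only exist in the complex numbers.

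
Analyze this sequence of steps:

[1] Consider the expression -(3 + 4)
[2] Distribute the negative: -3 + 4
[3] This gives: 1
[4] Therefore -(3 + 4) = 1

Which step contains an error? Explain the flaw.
Step 2: Distribute the negative: -3 + 4

Step 2 incorrectly distributes the negative sign. The correct distribution is -(3 + 4) = -3 - 4 = -7. The negative must be applied to both terms, not just the first. The error treats -(3 + 4) as -3 + 4, which equals 1 instead of -7.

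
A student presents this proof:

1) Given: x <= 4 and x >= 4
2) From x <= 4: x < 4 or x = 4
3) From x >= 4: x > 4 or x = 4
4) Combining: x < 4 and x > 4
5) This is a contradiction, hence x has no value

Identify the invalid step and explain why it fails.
Step 4: Combining: x < 4 and x > 4

Step 4 incorrectly combines the conditions. From x <= 4 and x >= 4, the intersection is x = 4. The error treats the 'or' cases as 'and' requirements. The correct conclusion is that x = 4 is the unique solution, not that no solution exists.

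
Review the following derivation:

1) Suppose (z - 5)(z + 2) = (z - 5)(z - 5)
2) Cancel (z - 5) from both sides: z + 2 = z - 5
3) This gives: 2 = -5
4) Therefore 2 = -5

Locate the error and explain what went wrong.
Step 2: Cancel (z - 5) from both sides: z + 2 = z - 5

Step 2 cancels (z - 5) from both sides. This is only valid if (z - 5) ≠ 0, i.e., z ≠ 5. When z = 5, both sides equal zero regardless of the other factors. The correct approach requires considering z = 5 as a separate case.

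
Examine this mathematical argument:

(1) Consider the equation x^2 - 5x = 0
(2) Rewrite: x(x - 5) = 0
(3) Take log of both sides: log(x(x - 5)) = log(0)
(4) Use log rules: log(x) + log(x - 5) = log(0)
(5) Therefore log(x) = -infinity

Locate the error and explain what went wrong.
Step 3: Take log of both sides: log(x(x - 5)) = log(0)

Step 3 takes the logarithm of both sides, resulting in log(0) on the right side. The logarithm is only defined for positive numbers; log(0) is undefined (approaches negative infinity). This operation is invalid.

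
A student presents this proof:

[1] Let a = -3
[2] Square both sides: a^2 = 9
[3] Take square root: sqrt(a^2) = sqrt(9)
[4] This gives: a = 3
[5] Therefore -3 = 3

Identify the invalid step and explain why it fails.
Step 4: This gives: a = 3

Step 4 incorrectly states that sqrt(a^2) = a. The correct identity is sqrt(a^2) = |a|. Since a = -3 < 0, we have sqrt(a^2) = |-3| = 3, not a = -3.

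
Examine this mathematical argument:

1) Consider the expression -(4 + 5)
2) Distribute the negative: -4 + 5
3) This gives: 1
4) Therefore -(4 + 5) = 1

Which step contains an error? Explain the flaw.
Step 2: Distribute the negative: -4 + 5

Step 2 incorrectly distributes the negative sign. The correct distribution is -(4 + 5) = -4 - 5 = -9. The negative must be applied to both terms, not just the first. The error treats -(4 + 5) as -4 + 5, which equals 1 instead of -9.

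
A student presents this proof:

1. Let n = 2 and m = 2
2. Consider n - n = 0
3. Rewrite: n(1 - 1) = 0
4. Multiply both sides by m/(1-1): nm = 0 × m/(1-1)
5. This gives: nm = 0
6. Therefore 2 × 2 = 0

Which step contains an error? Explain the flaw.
Step 4: Multiply both sides by m/(1-1): nm = 0 × m/(1-1)

Step 4 multiplies both sides by m/(1-1). However, 1-1 = 0, so this is multiplication by m/0, which is undefined. We cannot multiply by an undefined expression.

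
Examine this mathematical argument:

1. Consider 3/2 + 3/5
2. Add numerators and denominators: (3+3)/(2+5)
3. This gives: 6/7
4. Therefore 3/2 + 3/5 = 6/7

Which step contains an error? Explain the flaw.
Step 2: Add numerators and denominators: (3+3)/(2+5)

Step 2 incorrectly adds fractions by separately adding numerators and denominators. This is wrong. The correct method requires a common denominator: 3/2 + 3/5 = (3×5 + 3×2)/(2×5) = 21/10 = 21/10. The method used gives 6/7, which is different.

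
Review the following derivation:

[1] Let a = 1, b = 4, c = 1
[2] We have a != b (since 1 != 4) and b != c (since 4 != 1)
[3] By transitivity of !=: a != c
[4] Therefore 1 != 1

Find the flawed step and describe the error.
Step 3: By transitivity of !=: a != c

Step 3 incorrectly applies transitivity to the '!=' relation. Transitivity states: if a R b and b R c, then a R c. However, '!=' is not transitive. Counterexample: 1 != 4 and 4 != 1, but 1 = 1 (both equal 1). Transitivity holds for relations like <, <=, =, but not for !=.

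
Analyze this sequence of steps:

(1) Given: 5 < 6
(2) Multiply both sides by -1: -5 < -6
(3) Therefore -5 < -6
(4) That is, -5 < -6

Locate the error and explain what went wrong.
Step 2: Multiply both sides by -1: -5 < -6

Step 2 multiplies both sides by -1 but fails to reverse the inequality sign. When multiplying (or dividing) an inequality by a negative number, the direction must be reversed. Since 5 < 6, we should get -5 > -6, i.e., -5 > -6.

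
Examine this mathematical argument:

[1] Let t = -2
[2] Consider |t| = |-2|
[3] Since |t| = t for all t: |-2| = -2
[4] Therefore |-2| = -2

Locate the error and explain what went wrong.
Step 3: Since |t| = t for all t: |-2| = -2

Step 3 incorrectly states that |t| = t for all t. The correct definition is |t| = t when t >= 0, and |t| = -t when t < 0. Since -2 < 0, we have |-2| = -(-2) = 2, not -2.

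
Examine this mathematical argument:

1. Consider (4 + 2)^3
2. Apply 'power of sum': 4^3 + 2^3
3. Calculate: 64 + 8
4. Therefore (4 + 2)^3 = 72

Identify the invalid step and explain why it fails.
Step 2: Apply 'power of sum': 4^3 + 2^3

Step 2 incorrectly applies a non-existent rule '(a+b)^n = a^n + b^n'. This is false in general. The correct expansion uses the binomial theorem. The actual value is (4 + 2)^3 = 6^3 = 216, not 72.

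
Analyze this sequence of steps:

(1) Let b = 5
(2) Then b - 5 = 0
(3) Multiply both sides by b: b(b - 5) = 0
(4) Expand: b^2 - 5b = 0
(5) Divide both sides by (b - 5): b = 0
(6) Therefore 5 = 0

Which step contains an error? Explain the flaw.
Step 5: Divide both sides by (b - 5): b = 0

Step 5 divides both sides by (b - 5). However, since b = 5, we have (b - 5) = 0. Division by zero is undefined, making this step invalid.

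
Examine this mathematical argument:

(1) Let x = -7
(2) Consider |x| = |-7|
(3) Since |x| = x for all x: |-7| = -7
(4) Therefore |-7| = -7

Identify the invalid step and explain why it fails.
Step 3: Since |x| = x for all x: |-7| = -7

Step 3 incorrectly states that |x| = x for all x. The correct definition is |x| = x when x >= 0, and |x| = -x when x < 0. Since -7 < 0, we have |-7| = -(-7) = 7, not -7.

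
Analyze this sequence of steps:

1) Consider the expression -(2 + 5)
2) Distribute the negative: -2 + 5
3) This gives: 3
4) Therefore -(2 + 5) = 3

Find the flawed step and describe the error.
Step 2: Distribute the negative: -2 + 5

Step 2 incorrectly distributes the negative sign. The correct distribution is -(2 + 5) = -2 - 5 = -7. The negative must be applied to both terms, not just the first. The error treats -(2 + 5) as -2 + 5, which equals 3 instead of -7.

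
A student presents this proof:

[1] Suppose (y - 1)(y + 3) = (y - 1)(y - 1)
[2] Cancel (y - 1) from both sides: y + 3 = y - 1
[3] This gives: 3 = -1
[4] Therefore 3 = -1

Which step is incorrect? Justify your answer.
Step 2: Cancel (y - 1) from both sides: y + 3 = y - 1

Step 2 cancels (y - 1) from both sides. This is only valid if (y - 1) ≠ 0, i.e., y ≠ 1. When y = 1, both sides equal zero regardless of the other factors. The correct approach requires considering y = 1 as a separate case.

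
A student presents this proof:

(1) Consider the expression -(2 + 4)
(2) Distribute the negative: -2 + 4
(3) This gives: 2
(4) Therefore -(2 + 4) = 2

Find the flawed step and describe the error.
Step 2: Distribute the negative: -2 + 4

Step 2 incorrectly distributes the negative sign. The correct distribution is -(2 + 4) = -2 - 4 = -6. The negative must be applied to both terms, not just the first. The error treats -(2 + 4) as -2 + 4, which equals 2 instead of -6.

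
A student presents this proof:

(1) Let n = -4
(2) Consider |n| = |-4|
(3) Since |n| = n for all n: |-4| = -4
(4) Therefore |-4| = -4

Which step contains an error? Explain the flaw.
Step 3: Since |n| = n for all n: |-4| = -4

Step 3 incorrectly states that |n| = n for all n. The correct definition is |n| = n when n >= 0, and |n| = -n when n < 0. Since -4 < 0, we have |-4| = -(-4) = 4, not -4.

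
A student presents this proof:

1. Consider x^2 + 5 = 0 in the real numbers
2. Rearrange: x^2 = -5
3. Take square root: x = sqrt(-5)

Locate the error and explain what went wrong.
Step 3: Take square root: x = sqrt(-5)

Step 3 takes the square root of -5, which is negative. In the real number system, the square root of a negative number is undefined. The equation x^2 + 5 = 0 has no real solutions. Square roots of negative numbers only exist in the complex numbers.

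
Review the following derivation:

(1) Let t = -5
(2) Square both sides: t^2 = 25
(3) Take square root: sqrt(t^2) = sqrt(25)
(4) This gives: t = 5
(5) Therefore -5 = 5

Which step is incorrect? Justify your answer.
Step 4: This gives: t = 5

Step 4 incorrectly states that sqrt(t^2) = t. The correct identity is sqrt(t^2) = |t|. Since t = -5 < 0, we have sqrt(t^2) = |-5| = 5, not t = -5.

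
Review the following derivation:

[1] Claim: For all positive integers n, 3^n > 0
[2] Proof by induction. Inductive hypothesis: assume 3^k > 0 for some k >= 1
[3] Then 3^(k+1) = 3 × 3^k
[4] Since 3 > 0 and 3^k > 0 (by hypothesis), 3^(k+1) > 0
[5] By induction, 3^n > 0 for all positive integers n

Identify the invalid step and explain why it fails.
Step 5: By induction, 3^n > 0 for all positive integers n

Step 5 concludes the proof by induction, but no base case was ever established. A valid induction proof requires: (1) a base case proving 3^1 > 0, and (2) an inductive step showing IF 3^k > 0 THEN 3^(k+1) > 0. Steps 2-4 correctly establish the inductive step, but without the base case the conclusion in step 5 does not follow.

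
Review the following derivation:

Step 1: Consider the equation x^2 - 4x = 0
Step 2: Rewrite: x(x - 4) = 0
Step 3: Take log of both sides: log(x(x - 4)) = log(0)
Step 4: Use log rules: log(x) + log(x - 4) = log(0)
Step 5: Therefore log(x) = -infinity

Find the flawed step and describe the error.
Step 3: Take log of both sides: log(x(x - 4)) = log(0)

Step 3 takes the logarithm of both sides, resulting in log(0) on the right side. The logarithm is only defined for positive numbers; log(0) is undefined (approaches negative infinity). This operation is invalid.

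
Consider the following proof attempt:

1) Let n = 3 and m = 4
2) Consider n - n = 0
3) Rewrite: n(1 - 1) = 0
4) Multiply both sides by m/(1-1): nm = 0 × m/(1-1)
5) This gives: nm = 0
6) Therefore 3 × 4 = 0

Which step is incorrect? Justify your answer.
Step 4: Multiply both sides by m/(1-1): nm = 0 × m/(1-1)

Step 4 multiplies both sides by m/(1-1). However, 1-1 = 0, so this is multiplication by m/0, which is undefined. We cannot multiply by an undefined expression.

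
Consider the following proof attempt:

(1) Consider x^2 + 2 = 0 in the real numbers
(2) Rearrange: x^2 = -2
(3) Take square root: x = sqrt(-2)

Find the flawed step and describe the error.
Step 3: Take square root: x = sqrt(-2)

Step 3 takes the square root of -2, which is negative. In the real number system, the square root of a negative number is undefined. The equation x^2 + 2 = 0 has no real solutions. Square roots of negative numbers only exist in the complex numbers.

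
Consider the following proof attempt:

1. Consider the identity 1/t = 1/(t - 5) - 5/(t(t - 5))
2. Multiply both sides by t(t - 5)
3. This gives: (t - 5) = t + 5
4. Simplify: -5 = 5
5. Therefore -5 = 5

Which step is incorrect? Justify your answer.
Step 3: This gives: (t - 5) = t + 5

Step 3 makes a sign error when clearing denominators. Multiplying -5/(t(t - 5)) by t(t - 5) gives -5, not +5. The correct result is (t - 5) = t - 5, which is trivially true, not (t - 5) = t + 5. (Step 1 is a valid identity: 1/(t - 5) - 5/(t(t - 5)) = (t - 5)/(t(t - 5)) = 1/t.)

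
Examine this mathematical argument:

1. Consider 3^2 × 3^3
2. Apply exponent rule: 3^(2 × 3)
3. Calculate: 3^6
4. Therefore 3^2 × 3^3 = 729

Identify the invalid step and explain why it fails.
Step 2: Apply exponent rule: 3^(2 × 3)

Step 2 incorrectly states that a^b × a^c = a^(b×c). The correct rule is a^b × a^c = a^(b+c). The actual value is 3^2 × 3^3 = 3^5 = 243, not 3^6 = 729.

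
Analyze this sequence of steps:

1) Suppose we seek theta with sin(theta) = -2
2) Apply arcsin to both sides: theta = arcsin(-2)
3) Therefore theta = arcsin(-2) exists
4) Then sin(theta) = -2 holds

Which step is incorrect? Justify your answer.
Step 2: Apply arcsin to both sides: theta = arcsin(-2)

Step 2 applies arcsin to -2. However, arcsin(x) is only defined for x in [-1, 1] because sin(theta) can only produce values in that range. Since |-2| > 1, arcsin(-2) is undefined. There is no angle whose sine equals -2.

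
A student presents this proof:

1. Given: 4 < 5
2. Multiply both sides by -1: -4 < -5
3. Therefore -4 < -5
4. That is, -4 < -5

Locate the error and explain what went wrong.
Step 2: Multiply both sides by -1: -4 < -5

Step 2 multiplies both sides by -1 but fails to reverse the inequality sign. When multiplying (or dividing) an inequality by a negative number, the direction must be reversed. Since 4 < 5, we should get -4 > -5, i.e., -4 > -5.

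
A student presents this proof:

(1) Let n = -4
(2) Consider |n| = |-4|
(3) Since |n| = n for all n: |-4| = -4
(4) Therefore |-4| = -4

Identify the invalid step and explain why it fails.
Step 3: Since |n| = n for all n: |-4| = -4

Step 3 incorrectly states that |n| = n for all n. The correct definition is |n| = n when n >= 0, and |n| = -n when n < 0. Since -4 < 0, we have |-4| = -(-4) = 4, not -4.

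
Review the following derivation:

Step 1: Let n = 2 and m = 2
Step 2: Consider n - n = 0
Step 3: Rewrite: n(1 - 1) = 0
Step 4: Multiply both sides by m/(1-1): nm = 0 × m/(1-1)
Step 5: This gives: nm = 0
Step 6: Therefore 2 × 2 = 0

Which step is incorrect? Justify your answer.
Step 4: Multiply both sides by m/(1-1): nm = 0 × m/(1-1)

Step 4 multiplies both sides by m/(1-1). However, 1-1 = 0, so this is multiplication by m/0, which is undefined. We cannot multiply by an undefined expression.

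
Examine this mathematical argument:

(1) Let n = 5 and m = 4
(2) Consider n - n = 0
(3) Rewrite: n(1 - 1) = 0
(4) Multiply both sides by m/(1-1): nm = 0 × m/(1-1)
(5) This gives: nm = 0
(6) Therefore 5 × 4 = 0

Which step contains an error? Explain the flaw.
Step 4: Multiply both sides by m/(1-1): nm = 0 × m/(1-1)

Step 4 multiplies both sides by m/(1-1). However, 1-1 = 0, so this is multiplication by m/0, which is undefined. We cannot multiply by an undefined expression.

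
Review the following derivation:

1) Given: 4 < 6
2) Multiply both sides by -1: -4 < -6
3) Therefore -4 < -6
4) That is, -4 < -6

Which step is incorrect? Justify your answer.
Step 2: Multiply both sides by -1: -4 < -6

Step 2 multiplies both sides by -1 but fails to reverse the inequality sign. When multiplying (or dividing) an inequality by a negative number, the direction must be reversed. Since 4 < 6, we should get -4 > -6, i.e., -4 > -6.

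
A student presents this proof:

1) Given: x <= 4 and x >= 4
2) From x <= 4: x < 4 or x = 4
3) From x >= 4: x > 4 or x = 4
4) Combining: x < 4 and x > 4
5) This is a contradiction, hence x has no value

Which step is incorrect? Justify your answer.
Step 4: Combining: x < 4 and x > 4

Step 4 incorrectly combines the conditions. From x <= 4 and x >= 4, the intersection is x = 4. The error treats the 'or' cases as 'and' requirements. The correct conclusion is that x = 4 is the unique solution, not that no solution exists.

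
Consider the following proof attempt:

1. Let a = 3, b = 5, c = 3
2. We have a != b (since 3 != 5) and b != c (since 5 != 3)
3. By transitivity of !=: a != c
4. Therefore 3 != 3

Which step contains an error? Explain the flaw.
Step 3: By transitivity of !=: a != c

Step 3 incorrectly applies transitivity to the '!=' relation. Transitivity states: if a R b and b R c, then a R c. However, '!=' is not transitive. Counterexample: 3 != 5 and 5 != 3, but 3 = 3 (both equal 3). Transitivity holds for relations like <, <=, =, but not for !=.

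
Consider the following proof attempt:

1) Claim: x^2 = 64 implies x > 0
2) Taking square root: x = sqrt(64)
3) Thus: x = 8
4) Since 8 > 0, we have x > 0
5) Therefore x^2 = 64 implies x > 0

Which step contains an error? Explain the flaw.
Step 2: Taking square root: x = sqrt(64)

Step 2 takes the square root and assumes the positive root only. The equation x^2 = 64 actually has two solutions: x = 8 and x = -8. The proof silently assumes x > 0 without justification, then uses this assumption to conclude x > 0, which is circular. The counterexample x = -8 shows the claim is false.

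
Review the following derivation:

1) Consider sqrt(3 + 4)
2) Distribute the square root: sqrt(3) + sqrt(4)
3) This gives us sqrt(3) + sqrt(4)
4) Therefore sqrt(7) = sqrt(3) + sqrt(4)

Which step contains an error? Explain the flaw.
Step 2: Distribute the square root: sqrt(3) + sqrt(4)

Step 2 incorrectly 'distributes' the square root over addition. The square root function does not distribute: sqrt(a + b) ≠ sqrt(a) + sqrt(b). In fact, sqrt(3 + 4) = sqrt(7) ≈ 2.6458, while sqrt(3) + sqrt(4) ≈ 3.7321.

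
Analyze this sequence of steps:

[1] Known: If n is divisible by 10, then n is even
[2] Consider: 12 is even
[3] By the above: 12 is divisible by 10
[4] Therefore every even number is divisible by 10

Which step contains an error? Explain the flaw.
Step 3: By the above: 12 is divisible by 10

Step 3 commits the fallacy of affirming the consequent. The known fact 'divisible by 10 → even' does NOT imply 'even → divisible by 10'. That would be the converse, which is false. For example, 12 is even but 12 ÷ 10 = 1.20, which is not an integer.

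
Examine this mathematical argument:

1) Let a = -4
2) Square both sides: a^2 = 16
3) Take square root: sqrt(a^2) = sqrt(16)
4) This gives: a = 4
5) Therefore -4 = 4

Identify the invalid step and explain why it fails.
Step 4: This gives: a = 4

Step 4 incorrectly states that sqrt(a^2) = a. The correct identity is sqrt(a^2) = |a|. Since a = -4 < 0, we have sqrt(a^2) = |-4| = 4, not a = -4.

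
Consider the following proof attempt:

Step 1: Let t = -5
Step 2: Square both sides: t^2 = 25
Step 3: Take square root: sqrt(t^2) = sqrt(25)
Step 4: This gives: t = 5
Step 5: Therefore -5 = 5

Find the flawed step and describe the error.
Step 4: This gives: t = 5

Step 4 incorrectly states that sqrt(t^2) = t. The correct identity is sqrt(t^2) = |t|. Since t = -5 < 0, we have sqrt(t^2) = |-5| = 5, not t = -5.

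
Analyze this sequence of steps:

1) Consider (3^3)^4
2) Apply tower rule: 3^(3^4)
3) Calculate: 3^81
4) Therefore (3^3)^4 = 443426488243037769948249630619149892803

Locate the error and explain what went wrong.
Step 2: Apply tower rule: 3^(3^4)

Step 2 incorrectly states that (a^b)^c = a^(b^c). The correct rule is (a^b)^c = a^(b×c). The actual value is (3^3)^4 = 3^12 = 531441, not 3^81 = 443426488243037769948249630619149892803.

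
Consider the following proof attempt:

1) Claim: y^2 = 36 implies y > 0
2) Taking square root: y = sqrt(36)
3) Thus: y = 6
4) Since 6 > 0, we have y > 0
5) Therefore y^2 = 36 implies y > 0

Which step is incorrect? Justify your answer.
Step 2: Taking square root: y = sqrt(36)

Step 2 takes the square root and assumes the positive root only. The equation y^2 = 36 actually has two solutions: y = 6 and y = -6. The proof silently assumes y > 0 without justification, then uses this assumption to conclude y > 0, which is circular. The counterexample y = -6 shows the claim is false.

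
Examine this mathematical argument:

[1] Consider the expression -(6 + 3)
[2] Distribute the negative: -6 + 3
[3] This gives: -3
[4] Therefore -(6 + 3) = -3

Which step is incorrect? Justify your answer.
Step 2: Distribute the negative: -6 + 3

Step 2 incorrectly distributes the negative sign. The correct distribution is -(6 + 3) = -6 - 3 = -9. The negative must be applied to both terms, not just the first. The error treats -(6 + 3) as -6 + 3, which equals -3 instead of -9.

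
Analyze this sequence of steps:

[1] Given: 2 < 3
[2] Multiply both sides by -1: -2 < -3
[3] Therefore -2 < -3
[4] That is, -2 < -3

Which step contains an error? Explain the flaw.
Step 2: Multiply both sides by -1: -2 < -3

Step 2 multiplies both sides by -1 but fails to reverse the inequality sign. When multiplying (or dividing) an inequality by a negative number, the direction must be reversed. Since 2 < 3, we should get -2 > -3, i.e., -2 > -3.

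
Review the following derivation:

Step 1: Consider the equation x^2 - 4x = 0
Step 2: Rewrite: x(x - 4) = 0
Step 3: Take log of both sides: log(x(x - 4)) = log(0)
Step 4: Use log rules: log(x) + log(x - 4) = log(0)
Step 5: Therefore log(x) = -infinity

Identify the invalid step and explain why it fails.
Step 3: Take log of both sides: log(x(x - 4)) = log(0)

Step 3 takes the logarithm of both sides, resulting in log(0) on the right side. The logarithm is only defined for positive numbers; log(0) is undefined (approaches negative infinity). This operation is invalid.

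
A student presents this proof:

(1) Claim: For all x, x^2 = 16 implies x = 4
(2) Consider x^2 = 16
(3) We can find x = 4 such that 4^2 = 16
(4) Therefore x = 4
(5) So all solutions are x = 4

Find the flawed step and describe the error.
Step 4: Therefore x = 4

Step 4 incorrectly concludes that x = 4 is the only solution. The proof shows that x = 4 is A solution (existence), but does not show it is the ONLY solution (uniqueness). In fact, x = -4 is also a solution since (-4)^2 = 16. Finding one solution doesn't prove there are no others.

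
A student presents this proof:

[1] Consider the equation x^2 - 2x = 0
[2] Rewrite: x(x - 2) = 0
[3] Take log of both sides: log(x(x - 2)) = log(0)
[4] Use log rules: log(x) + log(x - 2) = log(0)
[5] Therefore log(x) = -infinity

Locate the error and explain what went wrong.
Step 3: Take log of both sides: log(x(x - 2)) = log(0)

Step 3 takes the logarithm of both sides, resulting in log(0) on the right side. The logarithm is only defined for positive numbers; log(0) is undefined (approaches negative infinity). This operation is invalid.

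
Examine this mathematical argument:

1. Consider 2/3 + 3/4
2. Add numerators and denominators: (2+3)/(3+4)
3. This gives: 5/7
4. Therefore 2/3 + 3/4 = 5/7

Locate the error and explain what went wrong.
Step 2: Add numerators and denominators: (2+3)/(3+4)

Step 2 incorrectly adds fractions by separately adding numerators and denominators. This is wrong. The correct method requires a common denominator: 2/3 + 3/4 = (2×4 + 3×3)/(3×4) = 17/12 = 17/12. The method used gives 5/7, which is different.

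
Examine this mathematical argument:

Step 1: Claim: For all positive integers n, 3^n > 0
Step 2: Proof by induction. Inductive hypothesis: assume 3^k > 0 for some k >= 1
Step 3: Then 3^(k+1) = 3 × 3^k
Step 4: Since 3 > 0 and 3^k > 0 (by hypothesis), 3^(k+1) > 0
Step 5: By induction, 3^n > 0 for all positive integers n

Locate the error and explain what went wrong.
Step 5: By induction, 3^n > 0 for all positive integers n

Step 5 concludes the proof by induction, but no base case was ever established. A valid induction proof requires: (1) a base case proving 3^1 > 0, and (2) an inductive step showing IF 3^k > 0 THEN 3^(k+1) > 0. Steps 2-4 correctly establish the inductive step, but without the base case the conclusion in step 5 does not follow.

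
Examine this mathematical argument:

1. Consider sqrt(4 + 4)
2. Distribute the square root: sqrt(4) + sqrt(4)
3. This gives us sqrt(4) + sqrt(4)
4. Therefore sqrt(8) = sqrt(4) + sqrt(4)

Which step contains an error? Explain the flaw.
Step 2: Distribute the square root: sqrt(4) + sqrt(4)

Step 2 incorrectly 'distributes' the square root over addition. The square root function does not distribute: sqrt(a + b) ≠ sqrt(a) + sqrt(b). In fact, sqrt(4 + 4) = sqrt(8) ≈ 2.8284, while sqrt(4) + sqrt(4) ≈ 4.0000.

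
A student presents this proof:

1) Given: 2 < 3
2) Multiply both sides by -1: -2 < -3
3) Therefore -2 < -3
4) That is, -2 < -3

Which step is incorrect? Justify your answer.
Step 2: Multiply both sides by -1: -2 < -3

Step 2 multiplies both sides by -1 but fails to reverse the inequality sign. When multiplying (or dividing) an inequality by a negative number, the direction must be reversed. Since 2 < 3, we should get -2 > -3, i.e., -2 > -3.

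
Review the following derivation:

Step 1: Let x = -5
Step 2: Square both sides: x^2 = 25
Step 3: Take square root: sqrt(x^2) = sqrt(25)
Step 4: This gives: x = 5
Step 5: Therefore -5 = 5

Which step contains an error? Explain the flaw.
Step 4: This gives: x = 5

Step 4 incorrectly states that sqrt(x^2) = x. The correct identity is sqrt(x^2) = |x|. Since x = -5 < 0, we have sqrt(x^2) = |-5| = 5, not x = -5.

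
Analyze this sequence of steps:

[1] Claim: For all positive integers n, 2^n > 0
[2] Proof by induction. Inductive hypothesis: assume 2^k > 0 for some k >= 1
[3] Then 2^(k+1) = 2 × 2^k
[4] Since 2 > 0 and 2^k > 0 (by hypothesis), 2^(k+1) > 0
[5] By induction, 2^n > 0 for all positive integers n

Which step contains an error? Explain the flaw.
Step 5: By induction, 2^n > 0 for all positive integers n

Step 5 concludes the proof by induction, but no base case was ever established. A valid induction proof requires: (1) a base case proving 2^1 > 0, and (2) an inductive step showing IF 2^k > 0 THEN 2^(k+1) > 0. Steps 2-4 correctly establish the inductive step, but without the base case the conclusion in step 5 does not follow.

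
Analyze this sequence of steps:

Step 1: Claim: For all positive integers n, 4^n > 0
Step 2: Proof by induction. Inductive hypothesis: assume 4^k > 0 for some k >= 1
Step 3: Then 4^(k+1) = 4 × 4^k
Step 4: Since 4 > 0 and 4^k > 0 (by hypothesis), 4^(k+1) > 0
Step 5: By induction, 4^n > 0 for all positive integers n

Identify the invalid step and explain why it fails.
Step 5: By induction, 4^n > 0 for all positive integers n

Step 5 concludes the proof by induction, but no base case was ever established. A valid induction proof requires: (1) a base case proving 4^1 > 0, and (2) an inductive step showing IF 4^k > 0 THEN 4^(k+1) > 0. Steps 2-4 correctly establish the inductive step, but without the base case the conclusion in step 5 does not follow.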